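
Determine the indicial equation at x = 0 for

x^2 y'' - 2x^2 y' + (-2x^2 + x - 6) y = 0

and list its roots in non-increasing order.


Divide by x^2 to reach normal form y'' + P_1(x) y' + P_2(x) y = 0 with P_1(x) = -2 and P_2(x) = -2 + 1/x - 6/x^2.
x = 0 is a singular point because the y-coefficient -2 + 1/x - 6/x^2 has a pole at x = 0.
It is a regular singular point because x P_1(x) = p(x) = -2x and x^2 P_2(x) = q(x) = -2x^2 + x - 6 are polynomials, hence analytic at x = 0.
p(0) = 0,  q(0) = -6.
Indicial equation: r(r-1) + p(0) r + q(0) = 0, i.e. r^2 + (p(0) - 1) r + q(0) = 0, i.e. r^2 - 1 r - 6 = 0.
Discriminant: (-1)^2 - 4(-6) = 25, so r = (1 ± 5)/2.
Solving: r_1 = 3, r_2 = -2.

indicial: r^2 - 1 r - 6 = 0; roots r_1 = 3, r_2 = -2


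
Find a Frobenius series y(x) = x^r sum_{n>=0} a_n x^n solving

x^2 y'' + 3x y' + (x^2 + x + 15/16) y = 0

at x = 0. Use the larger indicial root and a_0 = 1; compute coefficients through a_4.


Write in Frobenius form y'' + (p(x)/x) y' + (q(x)/x^2) y = 0:
  p(x) = 3,  q(x) = x^2 + x + 15/16.
Indicial equation: r(r-1) + (3) r + (15/16) = 0 -> roots r_1 = -3/4, r_2 = -5/4.
Take r = r_1 = -3/4. Let y(x) = x^r sum_{n>=0} a_n x^n with a_0 = 1.
Substitute y = x^r sum a_n x^n and match x^{r+n}. The recurrence is
  D(n) a_n + 1 a_{n-1} + 1 a_{n-2} = 0,  where D(n) = (r+n)(r+n-1) + (3)(r+n) + (15/16).
  a_n = [-1 a_{n-1} - 1 a_{n-2}] / D(n).
Since the indicial polynomial factors as (r - r_1)(r - r_2), D(n) = (r_1 + n - r_1)(r_1 + n - r_2) = n(n + 1/2).
Evaluating step by step (a_0 = 1):
  n = 1: D(1) = 1(1 + 1/2) = 3/2; numerator = -1(1) = -1; a_1 = (-1)/(3/2) = -2/3
  n = 2: D(2) = 2(2 + 1/2) = 5; numerator = -1(-2/3) - 1(1) = -1/3; a_2 = (-1/3)/(5) = -1/15
  n = 3: D(3) = 3(3 + 1/2) = 21/2; numerator = -1(-1/15) - 1(-2/3) = 11/15; a_3 = (11/15)/(21/2) = 22/315
  n = 4: D(4) = 4(4 + 1/2) = 18; numerator = -1(22/315) - 1(-1/15) = -1/315; a_4 = (-1/315)/(18) = -1/5670

r = -3/4; a_0 = 1; a_1 = -2/3; a_2 = -1/15; a_3 = 22/315; a_4 = -1/5670


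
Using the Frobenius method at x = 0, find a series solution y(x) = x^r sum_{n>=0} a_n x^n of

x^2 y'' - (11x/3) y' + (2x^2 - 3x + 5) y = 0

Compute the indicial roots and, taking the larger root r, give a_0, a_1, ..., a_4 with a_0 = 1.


Write in Frobenius form y'' + (p(x)/x) y' + (q(x)/x^2) y = 0:
  p(x) = -11/3,  q(x) = 2x^2 - 3x + 5.
Indicial equation: r(r-1) + (-11/3) r + (5) = 0 -> roots r_1 = 3, r_2 = 5/3.
Take r = r_1 = 3. Let y(x) = x^r sum_{n>=0} a_n x^n with a_0 = 1.
Substitute y = x^r sum a_n x^n and match x^{r+n}. The recurrence is
  D(n) a_n - 3 a_{n-1} + 2 a_{n-2} = 0,  where D(n) = (r+n)(r+n-1) + (-11/3)(r+n) + (5).
  a_n = [3 a_{n-1} - 2 a_{n-2}] / D(n).
Since the indicial polynomial factors as (r - r_1)(r - r_2), D(n) = (r_1 + n - r_1)(r_1 + n - r_2) = n(n + 4/3).
Evaluating step by step (a_0 = 1):
  n = 1: D(1) = 1(1 + 4/3) = 7/3; numerator = 3(1) = 3; a_1 = (3)/(7/3) = 9/7
  n = 2: D(2) = 2(2 + 4/3) = 20/3; numerator = 3(9/7) - 2(1) = 13/7; a_2 = (13/7)/(20/3) = 39/140
  n = 3: D(3) = 3(3 + 4/3) = 13; numerator = 3(39/140) - 2(9/7) = -243/140; a_3 = (-243/140)/(13) = -243/1820
  n = 4: D(4) = 4(4 + 4/3) = 64/3; numerator = 3(-243/1820) - 2(39/140) = -249/260; a_4 = (-249/260)/(64/3) = -747/16640

r = 3; a_0 = 1; a_1 = 9/7; a_2 = 39/140; a_3 = -243/1820; a_4 = -747/16640


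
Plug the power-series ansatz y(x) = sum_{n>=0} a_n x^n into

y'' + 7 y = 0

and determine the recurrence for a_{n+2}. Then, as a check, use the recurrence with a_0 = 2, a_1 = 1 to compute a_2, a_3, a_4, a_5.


Substitute y = sum_n a_n x^n into y'' + (const) y = 0.
y''(x) = sum_{n>=0} (n+2)(n+1) a_{n+2} x^n.
The ODE becomes sum_n [(n+2)(n+1) a_{n+2} + 7 a_n] x^n = 0.
Setting each coefficient to zero gives the recurrence:
  (n+2)(n+1) a_{n+2} + 7 a_n = 0,
  a_{n+2} = -7 / ((n+1)(n+2)) a_n.

Check with a_0 = 2, a_1 = 1 (apply the recurrence for n = 0, 1, 2, 3): a_0 = 2, a_1 = 1, a_2 = -7, a_3 = -7/6, a_4 = 49/12, a_5 = 49/120.

a_{n+2} = -7/((n+1)(n+2)) * a_n; check: a_0 = 2, a_1 = 1, a_2 = -7, a_3 = -7/6, a_4 = 49/12, a_5 = 49/120


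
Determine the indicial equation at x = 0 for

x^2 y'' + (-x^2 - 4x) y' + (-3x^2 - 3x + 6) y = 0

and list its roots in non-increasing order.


Divide by x^2 to reach normal form y'' + P_1(x) y' + P_2(x) y = 0 with P_1(x) = -1 - 4/x and P_2(x) = -3 - 3/x + 6/x^2.
x = 0 is a singular point because the y'-coefficient -1 - 4/x has a pole at x = 0 and the y-coefficient -3 - 3/x + 6/x^2 has a pole at x = 0.
It is a regular singular point because x P_1(x) = p(x) = -x - 4 and x^2 P_2(x) = q(x) = -3x^2 - 3x + 6 are polynomials, hence analytic at x = 0.
p(0) = -4,  q(0) = 6.
Indicial equation: r(r-1) + p(0) r + q(0) = 0, i.e. r^2 + (p(0) - 1) r + q(0) = 0, i.e. r^2 - 5 r + 6 = 0.
Discriminant: (-5)^2 - 4(6) = 1, so r = (5 ± 1)/2.
Solving: r_1 = 3, r_2 = 2.

indicial: r^2 - 5 r + 6 = 0; roots r_1 = 3, r_2 = 2


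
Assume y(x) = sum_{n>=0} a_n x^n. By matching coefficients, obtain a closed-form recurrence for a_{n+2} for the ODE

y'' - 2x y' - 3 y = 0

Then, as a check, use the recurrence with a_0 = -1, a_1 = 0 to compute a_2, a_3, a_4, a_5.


Substitute y = sum_n a_n x^n.
y''(x) has coefficient (n+2)(n+1) a_{n+2} at x^n;
-2 x y'(x) has coefficient -2 n a_n at x^n (shift);
-3 y(x) has coefficient -3 a_n at x^n.
Matching x^n: (n+2)(n+1) a_{n+2} + (-2n - 3) a_n = 0.
Thus a_{n+2} = (2n + 3) / ((n+1)(n+2)) * a_n.

Check with a_0 = -1, a_1 = 0 (apply the recurrence for n = 0, 1, 2, 3): a_0 = -1, a_1 = 0, a_2 = -3/2, a_3 = 0, a_4 = -7/8, a_5 = 0.

a_(n+2) = (2n + 3) / ((n+1)(n+2)) * a_n; check: a_0 = -1, a_1 = 0, a_2 = -3/2, a_3 = 0, a_4 = -7/8, a_5 = 0


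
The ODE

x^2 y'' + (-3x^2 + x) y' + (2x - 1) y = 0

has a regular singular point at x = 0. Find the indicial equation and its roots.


Divide by x^2 to reach normal form y'' + P_1(x) y' + P_2(x) y = 0 with P_1(x) = -3 + 1/x and P_2(x) = 2/x - 1/x^2.
x = 0 is a singular point because the y'-coefficient -3 + 1/x has a pole at x = 0 and the y-coefficient 2/x - 1/x^2 has a pole at x = 0.
It is a regular singular point because x P_1(x) = p(x) = 1 - 3x and x^2 P_2(x) = q(x) = 2x - 1 are polynomials, hence analytic at x = 0.
p(0) = 1,  q(0) = -1.
Indicial equation: r(r-1) + p(0) r + q(0) = 0, i.e. r^2 + (p(0) - 1) r + q(0) = 0, i.e. r^2 - 1 = 0.
Discriminant: (0)^2 - 4(-1) = 4, so r = (0 ± 2)/2.
Solving: r_1 = 1, r_2 = -1.

indicial: r^2 - 1 = 0; roots r_1 = 1, r_2 = -1


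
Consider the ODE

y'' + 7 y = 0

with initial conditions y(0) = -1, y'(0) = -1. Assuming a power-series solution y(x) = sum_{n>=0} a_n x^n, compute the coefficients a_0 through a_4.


Ansatz: y(x) = sum_{n>=0} a_n x^n, so y'(x) = sum_{n>=1} n a_n x^(n-1) and y''(x) = sum_{n>=2} n(n-1) a_n x^(n-2).
Substitute into P(x) y'' + Q(x) y' + R(x) y = 0 with P(x) = 1, Q(x) = 0, R(x) = 7, and match powers of x.
Initial conditions: a_0 = -1, a_1 = -1.
Setting the coefficient of each power of x to zero and solving order by order (substituting the coefficients already found):
  x^0: 2 a_2 + 7 a_0 = 0  ->  2 a_2 = -7 a_0 = 7  ->  a_2 = 7/2
  x^1: 6 a_3 + 7 a_1 = 0  ->  6 a_3 = -7 a_1 = 7  ->  a_3 = 7/6
  x^2: 12 a_4 + 7 a_2 = 0  ->  12 a_4 = -7 a_2 = -49/2  ->  a_4 = -49/24
Truncated series: y(x) = -1 - x + (7/2) x^2 + (7/6) x^3 - (49/24) x^4 + O(x^5).

a_0 = -1; a_1 = -1; a_2 = 7/2; a_3 = 7/6; a_4 = -49/24


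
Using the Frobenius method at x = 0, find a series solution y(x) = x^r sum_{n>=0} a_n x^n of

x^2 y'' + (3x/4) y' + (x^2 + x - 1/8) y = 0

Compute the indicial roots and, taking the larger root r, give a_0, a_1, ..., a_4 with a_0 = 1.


Write in Frobenius form y'' + (p(x)/x) y' + (q(x)/x^2) y = 0:
  p(x) = 3/4,  q(x) = x^2 + x - 1/8.
Indicial equation: r(r-1) + (3/4) r + (-1/8) = 0 -> roots r_1 = 1/2, r_2 = -1/4.
Take r = r_1 = 1/2. Let y(x) = x^r sum_{n>=0} a_n x^n with a_0 = 1.
Substitute y = x^r sum a_n x^n and match x^{r+n}. The recurrence is
  D(n) a_n + 1 a_{n-1} + 1 a_{n-2} = 0,  where D(n) = (r+n)(r+n-1) + (3/4)(r+n) + (-1/8).
  a_n = [-1 a_{n-1} - 1 a_{n-2}] / D(n).
Since the indicial polynomial factors as (r - r_1)(r - r_2), D(n) = (r_1 + n - r_1)(r_1 + n - r_2) = n(n + 3/4).
Evaluating step by step (a_0 = 1):
  n = 1: D(1) = 1(1 + 3/4) = 7/4; numerator = -1(1) = -1; a_1 = (-1)/(7/4) = -4/7
  n = 2: D(2) = 2(2 + 3/4) = 11/2; numerator = -1(-4/7) - 1(1) = -3/7; a_2 = (-3/7)/(11/2) = -6/77
  n = 3: D(3) = 3(3 + 3/4) = 45/4; numerator = -1(-6/77) - 1(-4/7) = 50/77; a_3 = (50/77)/(45/4) = 40/693
  n = 4: D(4) = 4(4 + 3/4) = 19; numerator = -1(40/693) - 1(-6/77) = 2/99; a_4 = (2/99)/(19) = 2/1881

r = 1/2; a_0 = 1; a_1 = -4/7; a_2 = -6/77; a_3 = 40/693; a_4 = 2/1881


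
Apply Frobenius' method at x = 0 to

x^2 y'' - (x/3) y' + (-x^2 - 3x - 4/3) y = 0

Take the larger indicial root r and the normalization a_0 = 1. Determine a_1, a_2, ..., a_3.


Write in Frobenius form y'' + (p(x)/x) y' + (q(x)/x^2) y = 0:
  p(x) = -1/3,  q(x) = -x^2 - 3x - 4/3.
Indicial equation: r(r-1) + (-1/3) r + (-4/3) = 0 -> roots r_1 = 2, r_2 = -2/3.
Take r = r_1 = 2. Let y(x) = x^r sum_{n>=0} a_n x^n with a_0 = 1.
Substitute y = x^r sum a_n x^n and match x^{r+n}. The recurrence is
  D(n) a_n - 3 a_{n-1} - 1 a_{n-2} = 0,  where D(n) = (r+n)(r+n-1) + (-1/3)(r+n) + (-4/3).
  a_n = [3 a_{n-1} + 1 a_{n-2}] / D(n).
Since the indicial polynomial factors as (r - r_1)(r - r_2), D(n) = (r_1 + n - r_1)(r_1 + n - r_2) = n(n + 8/3).
Evaluating step by step (a_0 = 1):
  n = 1: D(1) = 1(1 + 8/3) = 11/3; numerator = 3(1) = 3; a_1 = (3)/(11/3) = 9/11
  n = 2: D(2) = 2(2 + 8/3) = 28/3; numerator = 3(9/11) + 1(1) = 38/11; a_2 = (38/11)/(28/3) = 57/154
  n = 3: D(3) = 3(3 + 8/3) = 17; numerator = 3(57/154) + 1(9/11) = 27/14; a_3 = (27/14)/(17) = 27/238

r = 2; a_0 = 1; a_1 = 9/11; a_2 = 57/154; a_3 = 27/238


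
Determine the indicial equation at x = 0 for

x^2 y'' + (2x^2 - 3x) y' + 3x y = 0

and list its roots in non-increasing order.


Divide by x^2 to reach normal form y'' + P_1(x) y' + P_2(x) y = 0 with P_1(x) = 2 - 3/x and P_2(x) = 3/x.
x = 0 is a singular point because the y'-coefficient 2 - 3/x has a pole at x = 0 and the y-coefficient 3/x has a pole at x = 0.
It is a regular singular point because x P_1(x) = p(x) = 2x - 3 and x^2 P_2(x) = q(x) = 3x are polynomials, hence analytic at x = 0.
p(0) = -3,  q(0) = 0.
Indicial equation: r(r-1) + p(0) r + q(0) = 0, i.e. r^2 + (p(0) - 1) r + q(0) = 0, i.e. r^2 - 4 r = 0.
Discriminant: (-4)^2 - 4(0) = 16, so r = (4 ± 4)/2.
Solving: r_1 = 4, r_2 = 0.

indicial: r^2 - 4 r = 0; roots r_1 = 4, r_2 = 0


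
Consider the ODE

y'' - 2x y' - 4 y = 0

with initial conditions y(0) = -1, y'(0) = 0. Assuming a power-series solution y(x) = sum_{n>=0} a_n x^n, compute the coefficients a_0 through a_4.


Ansatz: y(x) = sum_{n>=0} a_n x^n, so y'(x) = sum_{n>=1} n a_n x^(n-1) and y''(x) = sum_{n>=2} n(n-1) a_n x^(n-2).
Substitute into P(x) y'' + Q(x) y' + R(x) y = 0 with P(x) = 1, Q(x) = -2x, R(x) = -4, and match powers of x.
Initial conditions: a_0 = -1, a_1 = 0.
Setting the coefficient of each power of x to zero and solving order by order (substituting the coefficients already found):
  x^0: 2 a_2 - 4 a_0 = 0  ->  2 a_2 = 4 a_0 = -4  ->  a_2 = -2
  x^1: 6 a_3 - 6 a_1 = 0  ->  6 a_3 = 6 a_1 = 0  ->  a_3 = 0
  x^2: 12 a_4 - 8 a_2 = 0  ->  12 a_4 = 8 a_2 = -16  ->  a_4 = -4/3
Truncated series: y(x) = -1 - 2 x^2 - (4/3) x^4 + O(x^5).

a_0 = -1; a_1 = 0; a_2 = -2; a_3 = 0; a_4 = -4/3


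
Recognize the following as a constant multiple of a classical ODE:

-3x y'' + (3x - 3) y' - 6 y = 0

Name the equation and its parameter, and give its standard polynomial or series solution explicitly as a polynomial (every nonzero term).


All three coefficients share the factor -3; dividing through by -3 gives  x y'' + (1 - x) y' + 2 y = 0.
This matches the Laguerre equation x y'' + (1 - x) y' + n y = 0 with n = 2; the polynomial solution is L_2(x).
With y = sum_k a_k x^k, matching x^k gives (k+1)k a_{k+1} + (k+1) a_{k+1} - k a_k + n a_k = 0, i.e. (k+1)^2 a_{k+1} = (k - n) a_k = (k - 2) a_k. The right side vanishes at k = 2, so the series terminates at degree 2.
Standard normalization L_n(0) = 1 gives a_0 = 1. Work upward with a_{k+1} = (k - 2) a_k / (k+1)^2:
  a_1 = (0 - 2)(1) / 1^2 = -2/1 = -2
  a_2 = (1 - 2)(-2) / 2^2 = 2/4 = 1/2
Hence L_2(x) = x^2/2 - 2 x + 1.

L_2(x); series = x^2/2 - 2 x + 1


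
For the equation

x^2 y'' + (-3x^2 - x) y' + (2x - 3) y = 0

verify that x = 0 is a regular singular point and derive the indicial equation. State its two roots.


Divide by x^2 to reach normal form y'' + P_1(x) y' + P_2(x) y = 0 with P_1(x) = -3 - 1/x and P_2(x) = 2/x - 3/x^2.
x = 0 is a singular point because the y'-coefficient -3 - 1/x has a pole at x = 0 and the y-coefficient 2/x - 3/x^2 has a pole at x = 0.
It is a regular singular point because x P_1(x) = p(x) = -3x - 1 and x^2 P_2(x) = q(x) = 2x - 3 are polynomials, hence analytic at x = 0.
p(0) = -1,  q(0) = -3.
Indicial equation: r(r-1) + p(0) r + q(0) = 0, i.e. r^2 + (p(0) - 1) r + q(0) = 0, i.e. r^2 - 2 r - 3 = 0.
Discriminant: (-2)^2 - 4(-3) = 16, so r = (2 ± 4)/2.
Solving: r_1 = 3, r_2 = -1.

indicial: r^2 - 2 r - 3 = 0; roots r_1 = 3, r_2 = -1


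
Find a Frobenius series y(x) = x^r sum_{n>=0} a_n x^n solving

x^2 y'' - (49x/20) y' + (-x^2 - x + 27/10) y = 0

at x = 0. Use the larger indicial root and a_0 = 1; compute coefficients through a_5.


Write in Frobenius form y'' + (p(x)/x) y' + (q(x)/x^2) y = 0:
  p(x) = -49/20,  q(x) = -x^2 - x + 27/10.
Indicial equation: r(r-1) + (-49/20) r + (27/10) = 0 -> roots r_1 = 9/4, r_2 = 6/5.
Take r = r_1 = 9/4. Let y(x) = x^r sum_{n>=0} a_n x^n with a_0 = 1.
Substitute y = x^r sum a_n x^n and match x^{r+n}. The recurrence is
  D(n) a_n - 1 a_{n-1} - 1 a_{n-2} = 0,  where D(n) = (r+n)(r+n-1) + (-49/20)(r+n) + (27/10).
  a_n = [1 a_{n-1} + 1 a_{n-2}] / D(n).
Since the indicial polynomial factors as (r - r_1)(r - r_2), D(n) = (r_1 + n - r_1)(r_1 + n - r_2) = n(n + 21/20).
Evaluating step by step (a_0 = 1):
  n = 1: D(1) = 1(1 + 21/20) = 41/20; numerator = 1(1) = 1; a_1 = (1)/(41/20) = 20/41
  n = 2: D(2) = 2(2 + 21/20) = 61/10; numerator = 1(20/41) + 1(1) = 61/41; a_2 = (61/41)/(61/10) = 10/41
  n = 3: D(3) = 3(3 + 21/20) = 243/20; numerator = 1(10/41) + 1(20/41) = 30/41; a_3 = (30/41)/(243/20) = 200/3321
  n = 4: D(4) = 4(4 + 21/20) = 101/5; numerator = 1(200/3321) + 1(10/41) = 1010/3321; a_4 = (1010/3321)/(101/5) = 50/3321
  n = 5: D(5) = 5(5 + 21/20) = 121/4; numerator = 1(50/3321) + 1(200/3321) = 250/3321; a_5 = (250/3321)/(121/4) = 1000/401841

r = 9/4; a_0 = 1; a_1 = 20/41; a_2 = 10/41; a_3 = 200/3321; a_4 = 50/3321; a_5 = 1000/401841


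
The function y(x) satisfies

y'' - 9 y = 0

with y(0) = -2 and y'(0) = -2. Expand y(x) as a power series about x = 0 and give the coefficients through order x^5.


Ansatz: y(x) = sum_{n>=0} a_n x^n, so y'(x) = sum_{n>=1} n a_n x^(n-1) and y''(x) = sum_{n>=2} n(n-1) a_n x^(n-2).
Substitute into P(x) y'' + Q(x) y' + R(x) y = 0 with P(x) = 1, Q(x) = 0, R(x) = -9, and match powers of x.
Initial conditions: a_0 = -2, a_1 = -2.
Setting the coefficient of each power of x to zero and solving order by order (substituting the coefficients already found):
  x^0: 2 a_2 - 9 a_0 = 0  ->  2 a_2 = 9 a_0 = -18  ->  a_2 = -9
  x^1: 6 a_3 - 9 a_1 = 0  ->  6 a_3 = 9 a_1 = -18  ->  a_3 = -3
  x^2: 12 a_4 - 9 a_2 = 0  ->  12 a_4 = 9 a_2 = -81  ->  a_4 = -27/4
  x^3: 20 a_5 - 9 a_3 = 0  ->  20 a_5 = 9 a_3 = -27  ->  a_5 = -27/20
Truncated series: y(x) = -2 - 2 x - 9 x^2 - 3 x^3 - (27/4) x^4 - (27/20) x^5 + O(x^6).

a_0 = -2; a_1 = -2; a_2 = -9; a_3 = -3; a_4 = -27/4; a_5 = -27/20


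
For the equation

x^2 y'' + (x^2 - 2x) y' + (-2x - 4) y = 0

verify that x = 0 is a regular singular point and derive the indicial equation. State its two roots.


Divide by x^2 to reach normal form y'' + P_1(x) y' + P_2(x) y = 0 with P_1(x) = 1 - 2/x and P_2(x) = -2/x - 4/x^2.
x = 0 is a singular point because the y'-coefficient 1 - 2/x has a pole at x = 0 and the y-coefficient -2/x - 4/x^2 has a pole at x = 0.
It is a regular singular point because x P_1(x) = p(x) = x - 2 and x^2 P_2(x) = q(x) = -2x - 4 are polynomials, hence analytic at x = 0.
p(0) = -2,  q(0) = -4.
Indicial equation: r(r-1) + p(0) r + q(0) = 0, i.e. r^2 + (p(0) - 1) r + q(0) = 0, i.e. r^2 - 3 r - 4 = 0.
Discriminant: (-3)^2 - 4(-4) = 25, so r = (3 ± 5)/2.
Solving: r_1 = 4, r_2 = -1.

indicial: r^2 - 3 r - 4 = 0; roots r_1 = 4, r_2 = -1


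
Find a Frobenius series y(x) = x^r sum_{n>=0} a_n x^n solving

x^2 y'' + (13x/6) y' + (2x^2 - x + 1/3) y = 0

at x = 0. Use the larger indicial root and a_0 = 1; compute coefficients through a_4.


Write in Frobenius form y'' + (p(x)/x) y' + (q(x)/x^2) y = 0:
  p(x) = 13/6,  q(x) = 2x^2 - x + 1/3.
Indicial equation: r(r-1) + (13/6) r + (1/3) = 0 -> roots r_1 = -1/2, r_2 = -2/3.
Take r = r_1 = -1/2. Let y(x) = x^r sum_{n>=0} a_n x^n with a_0 = 1.
Substitute y = x^r sum a_n x^n and match x^{r+n}. The recurrence is
  D(n) a_n - 1 a_{n-1} + 2 a_{n-2} = 0,  where D(n) = (r+n)(r+n-1) + (13/6)(r+n) + (1/3).
  a_n = [1 a_{n-1} - 2 a_{n-2}] / D(n).
Since the indicial polynomial factors as (r - r_1)(r - r_2), D(n) = (r_1 + n - r_1)(r_1 + n - r_2) = n(n + 1/6).
Evaluating step by step (a_0 = 1):
  n = 1: D(1) = 1(1 + 1/6) = 7/6; numerator = 1(1) = 1; a_1 = (1)/(7/6) = 6/7
  n = 2: D(2) = 2(2 + 1/6) = 13/3; numerator = 1(6/7) - 2(1) = -8/7; a_2 = (-8/7)/(13/3) = -24/91
  n = 3: D(3) = 3(3 + 1/6) = 19/2; numerator = 1(-24/91) - 2(6/7) = -180/91; a_3 = (-180/91)/(19/2) = -360/1729
  n = 4: D(4) = 4(4 + 1/6) = 50/3; numerator = 1(-360/1729) - 2(-24/91) = 552/1729; a_4 = (552/1729)/(50/3) = 828/43225

r = -1/2; a_0 = 1; a_1 = 6/7; a_2 = -24/91; a_3 = -360/1729; a_4 = 828/43225


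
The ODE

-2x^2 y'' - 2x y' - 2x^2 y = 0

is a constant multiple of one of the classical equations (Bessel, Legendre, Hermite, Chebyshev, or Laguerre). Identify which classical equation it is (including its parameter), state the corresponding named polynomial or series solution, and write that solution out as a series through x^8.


All three coefficients share the factor -2; dividing through by -2 gives  x^2 y'' + x y' + x^2 y = 0.
This matches the Bessel equation x^2 y'' + x y' + (x^2 - nu^2) y = 0 with nu^2 = 0, so nu = 0; the solution bounded at x = 0 is J_0(x).
Frobenius at x = 0: indicial roots ±nu; for r = nu the recurrence k(k + 2nu) c_k = -c_{k-2} gives the standard series J_nu(x) = sum_{k>=0} (-1)^k / (k! (k+nu)!) (x/2)^(2k+nu). Evaluate the first 5 terms:
  k = 0: (-1)^0 / (0! * 0! * 2^0) x^0 = 1/(1*1*1) x^0 = (1) x^0
  k = 1: (-1)^1 / (1! * 1! * 2^2) x^2 = -1/(1*1*4) x^2 = (-1/4) x^2
  k = 2: (-1)^2 / (2! * 2! * 2^4) x^4 = 1/(2*2*16) x^4 = (1/64) x^4
  k = 3: (-1)^3 / (3! * 3! * 2^6) x^6 = -1/(6*6*64) x^6 = (-1/2304) x^6
  k = 4: (-1)^4 / (4! * 4! * 2^8) x^8 = 1/(24*24*256) x^8 = (1/147456) x^8
Hence J_0(x) = x^8/147456 - x^6/2304 + x^4/64 - x^2/4 + 1 + ....

J_0(x); series = x^8/147456 - x^6/2304 + x^4/64 - x^2/4 + 1


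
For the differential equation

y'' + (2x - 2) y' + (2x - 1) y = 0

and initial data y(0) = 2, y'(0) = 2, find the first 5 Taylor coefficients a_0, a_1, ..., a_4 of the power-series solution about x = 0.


Ansatz: y(x) = sum_{n>=0} a_n x^n, so y'(x) = sum_{n>=1} n a_n x^(n-1) and y''(x) = sum_{n>=2} n(n-1) a_n x^(n-2).
Substitute into P(x) y'' + Q(x) y' + R(x) y = 0 with P(x) = 1, Q(x) = 2x - 2, R(x) = 2x - 1, and match powers of x.
Initial conditions: a_0 = 2, a_1 = 2.
Setting the coefficient of each power of x to zero and solving order by order (substituting the coefficients already found):
  x^0: 2 a_2 - 2 a_1 - a_0 = 0  ->  2 a_2 = 2 a_1 + a_0 = 6  ->  a_2 = 3
  x^1: 6 a_3 - 4 a_2 + a_1 + 2 a_0 = 0  ->  6 a_3 = 4 a_2 - a_1 - 2 a_0 = 6  ->  a_3 = 1
  x^2: 12 a_4 - 6 a_3 + 3 a_2 + 2 a_1 = 0  ->  12 a_4 = 6 a_3 - 3 a_2 - 2 a_1 = -7  ->  a_4 = -7/12
Truncated series: y(x) = 2 + 2 x + 3 x^2 + x^3 - (7/12) x^4 + O(x^5).

a_0 = 2; a_1 = 2; a_2 = 3; a_3 = 1; a_4 = -7/12


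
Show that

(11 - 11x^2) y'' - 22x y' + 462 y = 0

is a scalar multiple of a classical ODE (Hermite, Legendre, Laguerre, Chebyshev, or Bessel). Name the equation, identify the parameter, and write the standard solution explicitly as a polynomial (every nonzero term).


All three coefficients share the factor 11; dividing through by 11 gives  (1 - x^2) y'' - 2x y' + 42 y = 0.
This matches the Legendre equation (1 - x^2) y'' - 2x y' + n(n+1) y = 0 (note the -2x y' term) with n(n+1) = 42, so n = 6; the polynomial solution is P_6(x).
With y = sum_k a_k x^k, matching x^k gives (k+2)(k+1) a_{k+2} = [k(k+1) - n(n+1)] a_k = (k - 6)(k + 7) a_k. The right side vanishes at k = 6, so the series with the parity of 6 terminates at degree 6.
Standard normalization (P_n(1) = 1): leading coefficient (2n)!/(2^n (n!)^2) = 479001600/(64*518400) = 231/16, so a_6 = 231/16. Work downward with a_k = (k+1)(k+2) a_{k+2} / ((k - 6)(k + 7)):
  a_4 = (5)(6)(231/16) / ((4 - 6)(4 + 7)) = (3465/8)/(-22) = -315/16
  a_2 = (3)(4)(-315/16) / ((2 - 6)(2 + 7)) = (-945/4)/(-36) = 105/16
  a_0 = (1)(2)(105/16) / ((0 - 6)(0 + 7)) = (105/8)/(-42) = -5/16
Hence P_6(x) = 231 x^6/16 - 315 x^4/16 + 105 x^2/16 - 5/16.

P_6(x); series = 231 x^6/16 - 315 x^4/16 + 105 x^2/16 - 5/16


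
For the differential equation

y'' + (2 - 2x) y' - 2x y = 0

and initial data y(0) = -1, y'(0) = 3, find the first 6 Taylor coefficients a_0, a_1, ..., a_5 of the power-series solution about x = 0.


Ansatz: y(x) = sum_{n>=0} a_n x^n, so y'(x) = sum_{n>=1} n a_n x^(n-1) and y''(x) = sum_{n>=2} n(n-1) a_n x^(n-2).
Substitute into P(x) y'' + Q(x) y' + R(x) y = 0 with P(x) = 1, Q(x) = 2 - 2x, R(x) = -2x, and match powers of x.
Initial conditions: a_0 = -1, a_1 = 3.
Setting the coefficient of each power of x to zero and solving order by order (substituting the coefficients already found):
  x^0: 2 a_2 + 2 a_1 = 0  ->  2 a_2 = -2 a_1 = -6  ->  a_2 = -3
  x^1: 6 a_3 + 4 a_2 - 2 a_1 - 2 a_0 = 0  ->  6 a_3 = -4 a_2 + 2 a_1 + 2 a_0 = 16  ->  a_3 = 8/3
  x^2: 12 a_4 + 6 a_3 - 4 a_2 - 2 a_1 = 0  ->  12 a_4 = -6 a_3 + 4 a_2 + 2 a_1 = -22  ->  a_4 = -11/6
  x^3: 20 a_5 + 8 a_4 - 6 a_3 - 2 a_2 = 0  ->  20 a_5 = -8 a_4 + 6 a_3 + 2 a_2 = 74/3  ->  a_5 = 37/30
Truncated series: y(x) = -1 + 3 x - 3 x^2 + (8/3) x^3 - (11/6) x^4 + (37/30) x^5 + O(x^6).

a_0 = -1; a_1 = 3; a_2 = -3; a_3 = 8/3; a_4 = -11/6; a_5 = 37/30


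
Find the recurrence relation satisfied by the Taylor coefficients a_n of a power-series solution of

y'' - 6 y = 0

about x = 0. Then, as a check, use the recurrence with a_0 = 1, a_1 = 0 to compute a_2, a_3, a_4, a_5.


Substitute y = sum_n a_n x^n into y'' + (const) y = 0.
y''(x) = sum_{n>=0} (n+2)(n+1) a_{n+2} x^n.
The ODE becomes sum_n [(n+2)(n+1) a_{n+2} - 6 a_n] x^n = 0.
Setting each coefficient to zero gives the recurrence:
  (n+2)(n+1) a_{n+2} - 6 a_n = 0,
  a_{n+2} = 6 / ((n+1)(n+2)) a_n.

Check with a_0 = 1, a_1 = 0 (apply the recurrence for n = 0, 1, 2, 3): a_0 = 1, a_1 = 0, a_2 = 3, a_3 = 0, a_4 = 3/2, a_5 = 0.

a_{n+2} = 6/((n+1)(n+2)) * a_n; check: a_0 = 1, a_1 = 0, a_2 = 3, a_3 = 0, a_4 = 3/2, a_5 = 0


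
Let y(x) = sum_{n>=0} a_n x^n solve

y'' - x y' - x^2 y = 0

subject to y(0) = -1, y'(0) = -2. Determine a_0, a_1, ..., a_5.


Ansatz: y(x) = sum_{n>=0} a_n x^n, so y'(x) = sum_{n>=1} n a_n x^(n-1) and y''(x) = sum_{n>=2} n(n-1) a_n x^(n-2).
Substitute into P(x) y'' + Q(x) y' + R(x) y = 0 with P(x) = 1, Q(x) = -x, R(x) = -x^2, and match powers of x.
Initial conditions: a_0 = -1, a_1 = -2.
Setting the coefficient of each power of x to zero and solving order by order (substituting the coefficients already found):
  x^0: 2 a_2 = 0  ->  a_2 = 0
  x^1: 6 a_3 - a_1 = 0  ->  6 a_3 = a_1 = -2  ->  a_3 = -1/3
  x^2: 12 a_4 - 2 a_2 - a_0 = 0  ->  12 a_4 = 2 a_2 + a_0 = -1  ->  a_4 = -1/12
  x^3: 20 a_5 - 3 a_3 - a_1 = 0  ->  20 a_5 = 3 a_3 + a_1 = -3  ->  a_5 = -3/20
Truncated series: y(x) = -1 - 2 x - (1/3) x^3 - (1/12) x^4 - (3/20) x^5 + O(x^6).

a_0 = -1; a_1 = -2; a_2 = 0; a_3 = -1/3; a_4 = -1/12; a_5 = -3/20


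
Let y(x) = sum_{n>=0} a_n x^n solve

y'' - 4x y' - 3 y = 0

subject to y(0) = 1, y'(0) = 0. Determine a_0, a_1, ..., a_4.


Ansatz: y(x) = sum_{n>=0} a_n x^n, so y'(x) = sum_{n>=1} n a_n x^(n-1) and y''(x) = sum_{n>=2} n(n-1) a_n x^(n-2).
Substitute into P(x) y'' + Q(x) y' + R(x) y = 0 with P(x) = 1, Q(x) = -4x, R(x) = -3, and match powers of x.
Initial conditions: a_0 = 1, a_1 = 0.
Setting the coefficient of each power of x to zero and solving order by order (substituting the coefficients already found):
  x^0: 2 a_2 - 3 a_0 = 0  ->  2 a_2 = 3 a_0 = 3  ->  a_2 = 3/2
  x^1: 6 a_3 - 7 a_1 = 0  ->  6 a_3 = 7 a_1 = 0  ->  a_3 = 0
  x^2: 12 a_4 - 11 a_2 = 0  ->  12 a_4 = 11 a_2 = 33/2  ->  a_4 = 11/8
Truncated series: y(x) = 1 + (3/2) x^2 + (11/8) x^4 + O(x^5).

a_0 = 1; a_1 = 0; a_2 = 3/2; a_3 = 0; a_4 = 11/8


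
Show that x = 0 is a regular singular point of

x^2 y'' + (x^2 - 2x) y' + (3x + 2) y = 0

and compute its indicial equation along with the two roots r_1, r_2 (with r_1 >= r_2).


Divide by x^2 to reach normal form y'' + P_1(x) y' + P_2(x) y = 0 with P_1(x) = 1 - 2/x and P_2(x) = 3/x + 2/x^2.
x = 0 is a singular point because the y'-coefficient 1 - 2/x has a pole at x = 0 and the y-coefficient 3/x + 2/x^2 has a pole at x = 0.
It is a regular singular point because x P_1(x) = p(x) = x - 2 and x^2 P_2(x) = q(x) = 3x + 2 are polynomials, hence analytic at x = 0.
p(0) = -2,  q(0) = 2.
Indicial equation: r(r-1) + p(0) r + q(0) = 0, i.e. r^2 + (p(0) - 1) r + q(0) = 0, i.e. r^2 - 3 r + 2 = 0.
Discriminant: (-3)^2 - 4(2) = 1, so r = (3 ± 1)/2.
Solving: r_1 = 2, r_2 = 1.

indicial: r^2 - 3 r + 2 = 0; roots r_1 = 2, r_2 = 1


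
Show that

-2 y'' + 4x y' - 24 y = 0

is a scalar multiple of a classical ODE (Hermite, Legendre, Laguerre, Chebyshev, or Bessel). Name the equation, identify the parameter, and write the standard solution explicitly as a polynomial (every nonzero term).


All three coefficients share the factor -2; dividing through by -2 gives  y'' - 2x y' + 12 y = 0.
This matches the Hermite equation y'' - 2x y' + 2n y = 0 with 2n = 12, so n = 6; the polynomial solution is H_6(x).
With y = sum_k a_k x^k, matching x^k gives (k+2)(k+1) a_{k+2} = 2(k - n) a_k = 2(k - 6) a_k. The right side vanishes at k = 6, so the series with the parity of 6 terminates at degree 6.
Standard normalization: leading coefficient of H_n is 2^n, so a_6 = 2^6 = 64. Work downward with a_k = (k+1)(k+2) a_{k+2} / (2(k - n)):
  a_4 = (5)(6)(64) / (2(4 - 6)) = 1920/(-4) = -480
  a_2 = (3)(4)(-480) / (2(2 - 6)) = -5760/(-8) = 720
  a_0 = (1)(2)(720) / (2(0 - 6)) = 1440/(-12) = -120
Hence H_6(x) = 64 x^6 - 480 x^4 + 720 x^2 - 120.

H_6(x); series = 64 x^6 - 480 x^4 + 720 x^2 - 120


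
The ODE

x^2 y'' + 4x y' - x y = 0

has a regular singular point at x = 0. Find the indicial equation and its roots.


Divide by x^2 to reach normal form y'' + P_1(x) y' + P_2(x) y = 0 with P_1(x) = 4/x and P_2(x) = -1/x.
x = 0 is a singular point because the y'-coefficient 4/x has a pole at x = 0 and the y-coefficient -1/x has a pole at x = 0.
It is a regular singular point because x P_1(x) = p(x) = 4 and x^2 P_2(x) = q(x) = -x are polynomials, hence analytic at x = 0.
p(0) = 4,  q(0) = 0.
Indicial equation: r(r-1) + p(0) r + q(0) = 0, i.e. r^2 + (p(0) - 1) r + q(0) = 0, i.e. r^2 + 3 r = 0.
Discriminant: (3)^2 - 4(0) = 9, so r = (-3 ± 3)/2.
Solving: r_1 = 0, r_2 = -3.

indicial: r^2 + 3 r = 0; roots r_1 = 0, r_2 = -3


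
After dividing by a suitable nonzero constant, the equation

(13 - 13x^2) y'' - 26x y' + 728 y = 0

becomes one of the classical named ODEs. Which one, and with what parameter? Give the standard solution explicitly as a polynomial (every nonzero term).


All three coefficients share the factor 13; dividing through by 13 gives  (1 - x^2) y'' - 2x y' + 56 y = 0.
This matches the Legendre equation (1 - x^2) y'' - 2x y' + n(n+1) y = 0 (note the -2x y' term) with n(n+1) = 56, so n = 7; the polynomial solution is P_7(x).
With y = sum_k a_k x^k, matching x^k gives (k+2)(k+1) a_{k+2} = [k(k+1) - n(n+1)] a_k = (k - 7)(k + 8) a_k. The right side vanishes at k = 7, so the series with the parity of 7 terminates at degree 7.
Standard normalization (P_n(1) = 1): leading coefficient (2n)!/(2^n (n!)^2) = 87178291200/(128*25401600) = 429/16, so a_7 = 429/16. Work downward with a_k = (k+1)(k+2) a_{k+2} / ((k - 7)(k + 8)):
  a_5 = (6)(7)(429/16) / ((5 - 7)(5 + 8)) = (9009/8)/(-26) = -693/16
  a_3 = (4)(5)(-693/16) / ((3 - 7)(3 + 8)) = (-3465/4)/(-44) = 315/16
  a_1 = (2)(3)(315/16) / ((1 - 7)(1 + 8)) = (945/8)/(-54) = -35/16
Hence P_7(x) = 429 x^7/16 - 693 x^5/16 + 315 x^3/16 - 35 x/16.

P_7(x); series = 429 x^7/16 - 693 x^5/16 + 315 x^3/16 - 35 x/16


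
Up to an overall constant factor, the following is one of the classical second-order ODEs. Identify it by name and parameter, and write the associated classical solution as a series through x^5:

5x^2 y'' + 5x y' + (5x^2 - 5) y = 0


All three coefficients share the factor 5; dividing through by 5 gives  x^2 y'' + x y' + (x^2 - 1) y = 0.
This matches the Bessel equation x^2 y'' + x y' + (x^2 - nu^2) y = 0 with nu^2 = 1, so nu = 1; the solution bounded at x = 0 is J_1(x).
Frobenius at x = 0: indicial roots ±nu; for r = nu the recurrence k(k + 2nu) c_k = -c_{k-2} gives the standard series J_nu(x) = sum_{k>=0} (-1)^k / (k! (k+nu)!) (x/2)^(2k+nu). Evaluate the first 3 terms:
  k = 0: (-1)^0 / (0! * 1! * 2^1) x^1 = 1/(1*1*2) x^1 = (1/2) x^1
  k = 1: (-1)^1 / (1! * 2! * 2^3) x^3 = -1/(1*2*8) x^3 = (-1/16) x^3
  k = 2: (-1)^2 / (2! * 3! * 2^5) x^5 = 1/(2*6*32) x^5 = (1/384) x^5
Hence J_1(x) = x^5/384 - x^3/16 + x/2 + ....

J_1(x); series = x^5/384 - x^3/16 + x/2


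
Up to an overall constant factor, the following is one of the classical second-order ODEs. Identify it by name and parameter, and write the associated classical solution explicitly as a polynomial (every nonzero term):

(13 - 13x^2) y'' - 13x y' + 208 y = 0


All three coefficients share the factor 13; dividing through by 13 gives  (1 - x^2) y'' - x y' + 16 y = 0.
This matches the Chebyshev equation (1 - x^2) y'' - x y' + n^2 y = 0 (note the -x y' term, not -2x y') with n^2 = 16, so n = 4; the polynomial solution is T_4(x).
With y = sum_k a_k x^k, matching x^k gives (k+2)(k+1) a_{k+2} = (k^2 - n^2) a_k = (k - 4)(k + 4) a_k. The right side vanishes at k = 4, so the series with the parity of 4 terminates at degree 4.
Standard normalization: leading coefficient of T_n is 2^(n-1), so a_4 = 2^3 = 8. Work downward with a_k = (k+1)(k+2) a_{k+2} / ((k - 4)(k + 4)):
  a_2 = (3)(4)(8) / ((2 - 4)(2 + 4)) = 96/(-12) = -8
  a_0 = (1)(2)(-8) / ((0 - 4)(0 + 4)) = -16/(-16) = 1
Hence T_4(x) = 8 x^4 - 8 x^2 + 1.

T_4(x); series = 8 x^4 - 8 x^2 + 1


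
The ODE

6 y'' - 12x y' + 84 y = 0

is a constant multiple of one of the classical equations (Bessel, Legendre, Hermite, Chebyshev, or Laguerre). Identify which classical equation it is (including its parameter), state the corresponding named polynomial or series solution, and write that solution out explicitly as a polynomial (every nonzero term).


All three coefficients share the factor 6; dividing through by 6 gives  y'' - 2x y' + 14 y = 0.
This matches the Hermite equation y'' - 2x y' + 2n y = 0 with 2n = 14, so n = 7; the polynomial solution is H_7(x).
With y = sum_k a_k x^k, matching x^k gives (k+2)(k+1) a_{k+2} = 2(k - n) a_k = 2(k - 7) a_k. The right side vanishes at k = 7, so the series with the parity of 7 terminates at degree 7.
Standard normalization: leading coefficient of H_n is 2^n, so a_7 = 2^7 = 128. Work downward with a_k = (k+1)(k+2) a_{k+2} / (2(k - n)):
  a_5 = (6)(7)(128) / (2(5 - 7)) = 5376/(-4) = -1344
  a_3 = (4)(5)(-1344) / (2(3 - 7)) = -26880/(-8) = 3360
  a_1 = (2)(3)(3360) / (2(1 - 7)) = 20160/(-12) = -1680
Hence H_7(x) = 128 x^7 - 1344 x^5 + 3360 x^3 - 1680 x.

H_7(x); series = 128 x^7 - 1344 x^5 + 3360 x^3 - 1680 x


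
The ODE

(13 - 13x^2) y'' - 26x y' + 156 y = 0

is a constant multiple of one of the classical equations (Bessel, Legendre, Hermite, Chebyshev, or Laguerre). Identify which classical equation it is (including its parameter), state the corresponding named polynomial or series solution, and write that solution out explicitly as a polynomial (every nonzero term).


All three coefficients share the factor 13; dividing through by 13 gives  (1 - x^2) y'' - 2x y' + 12 y = 0.
This matches the Legendre equation (1 - x^2) y'' - 2x y' + n(n+1) y = 0 (note the -2x y' term) with n(n+1) = 12, so n = 3; the polynomial solution is P_3(x).
With y = sum_k a_k x^k, matching x^k gives (k+2)(k+1) a_{k+2} = [k(k+1) - n(n+1)] a_k = (k - 3)(k + 4) a_k. The right side vanishes at k = 3, so the series with the parity of 3 terminates at degree 3.
Standard normalization (P_n(1) = 1): leading coefficient (2n)!/(2^n (n!)^2) = 720/(8*36) = 5/2, so a_3 = 5/2. Work downward with a_k = (k+1)(k+2) a_{k+2} / ((k - 3)(k + 4)):
  a_1 = (2)(3)(5/2) / ((1 - 3)(1 + 4)) = 15/(-10) = -3/2
Hence P_3(x) = 5 x^3/2 - 3 x/2.

P_3(x); series = 5 x^3/2 - 3 x/2


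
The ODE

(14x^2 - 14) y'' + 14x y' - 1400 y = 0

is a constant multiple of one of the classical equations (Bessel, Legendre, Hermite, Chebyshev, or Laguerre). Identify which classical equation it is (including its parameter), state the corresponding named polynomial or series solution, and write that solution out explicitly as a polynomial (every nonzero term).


All three coefficients share the factor -14; dividing through by -14 gives  (1 - x^2) y'' - x y' + 100 y = 0.
This matches the Chebyshev equation (1 - x^2) y'' - x y' + n^2 y = 0 (note the -x y' term, not -2x y') with n^2 = 100, so n = 10; the polynomial solution is T_10(x).
With y = sum_k a_k x^k, matching x^k gives (k+2)(k+1) a_{k+2} = (k^2 - n^2) a_k = (k - 10)(k + 10) a_k. The right side vanishes at k = 10, so the series with the parity of 10 terminates at degree 10.
Standard normalization: leading coefficient of T_n is 2^(n-1), so a_10 = 2^9 = 512. Work downward with a_k = (k+1)(k+2) a_{k+2} / ((k - 10)(k + 10)):
  a_8 = (9)(10)(512) / ((8 - 10)(8 + 10)) = 46080/(-36) = -1280
  a_6 = (7)(8)(-1280) / ((6 - 10)(6 + 10)) = -71680/(-64) = 1120
  a_4 = (5)(6)(1120) / ((4 - 10)(4 + 10)) = 33600/(-84) = -400
  a_2 = (3)(4)(-400) / ((2 - 10)(2 + 10)) = -4800/(-96) = 50
  a_0 = (1)(2)(50) / ((0 - 10)(0 + 10)) = 100/(-100) = -1
Hence T_10(x) = 512 x^10 - 1280 x^8 + 1120 x^6 - 400 x^4 + 50 x^2 - 1.

T_10(x); series = 512 x^10 - 1280 x^8 + 1120 x^6 - 400 x^4 + 50 x^2 - 1


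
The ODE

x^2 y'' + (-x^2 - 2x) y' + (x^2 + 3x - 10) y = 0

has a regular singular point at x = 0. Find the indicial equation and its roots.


Divide by x^2 to reach normal form y'' + P_1(x) y' + P_2(x) y = 0 with P_1(x) = -1 - 2/x and P_2(x) = 1 + 3/x - 10/x^2.
x = 0 is a singular point because the y'-coefficient -1 - 2/x has a pole at x = 0 and the y-coefficient 1 + 3/x - 10/x^2 has a pole at x = 0.
It is a regular singular point because x P_1(x) = p(x) = -x - 2 and x^2 P_2(x) = q(x) = x^2 + 3x - 10 are polynomials, hence analytic at x = 0.
p(0) = -2,  q(0) = -10.
Indicial equation: r(r-1) + p(0) r + q(0) = 0, i.e. r^2 + (p(0) - 1) r + q(0) = 0, i.e. r^2 - 3 r - 10 = 0.
Discriminant: (-3)^2 - 4(-10) = 49, so r = (3 ± 7)/2.
Solving: r_1 = 5, r_2 = -2.

indicial: r^2 - 3 r - 10 = 0; roots r_1 = 5, r_2 = -2


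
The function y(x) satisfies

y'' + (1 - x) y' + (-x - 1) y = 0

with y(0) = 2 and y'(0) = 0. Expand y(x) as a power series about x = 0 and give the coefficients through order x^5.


Ansatz: y(x) = sum_{n>=0} a_n x^n, so y'(x) = sum_{n>=1} n a_n x^(n-1) and y''(x) = sum_{n>=2} n(n-1) a_n x^(n-2).
Substitute into P(x) y'' + Q(x) y' + R(x) y = 0 with P(x) = 1, Q(x) = 1 - x, R(x) = -x - 1, and match powers of x.
Initial conditions: a_0 = 2, a_1 = 0.
Setting the coefficient of each power of x to zero and solving order by order (substituting the coefficients already found):
  x^0: 2 a_2 + a_1 - a_0 = 0  ->  2 a_2 = -a_1 + a_0 = 2  ->  a_2 = 1
  x^1: 6 a_3 + 2 a_2 - 2 a_1 - a_0 = 0  ->  6 a_3 = -2 a_2 + 2 a_1 + a_0 = 0  ->  a_3 = 0
  x^2: 12 a_4 + 3 a_3 - 3 a_2 - a_1 = 0  ->  12 a_4 = -3 a_3 + 3 a_2 + a_1 = 3  ->  a_4 = 1/4
  x^3: 20 a_5 + 4 a_4 - 4 a_3 - a_2 = 0  ->  20 a_5 = -4 a_4 + 4 a_3 + a_2 = 0  ->  a_5 = 0
Truncated series: y(x) = 2 + x^2 + (1/4) x^4 + O(x^6).

a_0 = 2; a_1 = 0; a_2 = 1; a_3 = 0; a_4 = 1/4; a_5 = 0


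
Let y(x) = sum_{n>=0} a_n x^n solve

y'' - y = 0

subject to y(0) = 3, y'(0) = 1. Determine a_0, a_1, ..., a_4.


Ansatz: y(x) = sum_{n>=0} a_n x^n, so y'(x) = sum_{n>=1} n a_n x^(n-1) and y''(x) = sum_{n>=2} n(n-1) a_n x^(n-2).
Substitute into P(x) y'' + Q(x) y' + R(x) y = 0 with P(x) = 1, Q(x) = 0, R(x) = -1, and match powers of x.
Initial conditions: a_0 = 3, a_1 = 1.
Setting the coefficient of each power of x to zero and solving order by order (substituting the coefficients already found):
  x^0: 2 a_2 - a_0 = 0  ->  2 a_2 = a_0 = 3  ->  a_2 = 3/2
  x^1: 6 a_3 - a_1 = 0  ->  6 a_3 = a_1 = 1  ->  a_3 = 1/6
  x^2: 12 a_4 - a_2 = 0  ->  12 a_4 = a_2 = 3/2  ->  a_4 = 1/8
Truncated series: y(x) = 3 + x + (3/2) x^2 + (1/6) x^3 + (1/8) x^4 + O(x^5).

a_0 = 3; a_1 = 1; a_2 = 3/2; a_3 = 1/6; a_4 = 1/8


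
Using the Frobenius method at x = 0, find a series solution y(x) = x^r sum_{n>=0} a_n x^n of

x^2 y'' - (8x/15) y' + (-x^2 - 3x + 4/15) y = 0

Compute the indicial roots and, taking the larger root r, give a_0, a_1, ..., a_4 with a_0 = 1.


Write in Frobenius form y'' + (p(x)/x) y' + (q(x)/x^2) y = 0:
  p(x) = -8/15,  q(x) = -x^2 - 3x + 4/15.
Indicial equation: r(r-1) + (-8/15) r + (4/15) = 0 -> roots r_1 = 4/3, r_2 = 1/5.
Take r = r_1 = 4/3. Let y(x) = x^r sum_{n>=0} a_n x^n with a_0 = 1.
Substitute y = x^r sum a_n x^n and match x^{r+n}. The recurrence is
  D(n) a_n - 3 a_{n-1} - 1 a_{n-2} = 0,  where D(n) = (r+n)(r+n-1) + (-8/15)(r+n) + (4/15).
  a_n = [3 a_{n-1} + 1 a_{n-2}] / D(n).
Since the indicial polynomial factors as (r - r_1)(r - r_2), D(n) = (r_1 + n - r_1)(r_1 + n - r_2) = n(n + 17/15).
Evaluating step by step (a_0 = 1):
  n = 1: D(1) = 1(1 + 17/15) = 32/15; numerator = 3(1) = 3; a_1 = (3)/(32/15) = 45/32
  n = 2: D(2) = 2(2 + 17/15) = 94/15; numerator = 3(45/32) + 1(1) = 167/32; a_2 = (167/32)/(94/15) = 2505/3008
  n = 3: D(3) = 3(3 + 17/15) = 62/5; numerator = 3(2505/3008) + 1(45/32) = 11745/3008; a_3 = (11745/3008)/(62/5) = 58725/186496
  n = 4: D(4) = 4(4 + 17/15) = 308/15; numerator = 3(58725/186496) + 1(2505/3008) = 331485/186496; a_4 = (331485/186496)/(308/15) = 64575/745984

r = 4/3; a_0 = 1; a_1 = 45/32; a_2 = 2505/3008; a_3 = 58725/186496; a_4 = 64575/745984


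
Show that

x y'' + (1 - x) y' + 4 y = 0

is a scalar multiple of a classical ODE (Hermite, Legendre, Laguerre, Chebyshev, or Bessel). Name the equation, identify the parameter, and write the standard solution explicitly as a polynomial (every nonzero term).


The equation is already in a standard form:  x y'' + (1 - x) y' + 4 y = 0.
This matches the Laguerre equation x y'' + (1 - x) y' + n y = 0 with n = 4; the polynomial solution is L_4(x).
With y = sum_k a_k x^k, matching x^k gives (k+1)k a_{k+1} + (k+1) a_{k+1} - k a_k + n a_k = 0, i.e. (k+1)^2 a_{k+1} = (k - n) a_k = (k - 4) a_k. The right side vanishes at k = 4, so the series terminates at degree 4.
Standard normalization L_n(0) = 1 gives a_0 = 1. Work upward with a_{k+1} = (k - 4) a_k / (k+1)^2:
  a_1 = (0 - 4)(1) / 1^2 = -4/1 = -4
  a_2 = (1 - 4)(-4) / 2^2 = 12/4 = 3
  a_3 = (2 - 4)(3) / 3^2 = -6/9 = -2/3
  a_4 = (3 - 4)(-2/3) / 4^2 = (2/3)/16 = 1/24
Hence L_4(x) = x^4/24 - 2 x^3/3 + 3 x^2 - 4 x + 1.

L_4(x); series = x^4/24 - 2 x^3/3 + 3 x^2 - 4 x + 1


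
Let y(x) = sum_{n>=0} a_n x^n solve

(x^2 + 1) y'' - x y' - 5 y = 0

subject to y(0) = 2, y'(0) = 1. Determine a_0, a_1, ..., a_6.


Ansatz: y(x) = sum_{n>=0} a_n x^n, so y'(x) = sum_{n>=1} n a_n x^(n-1) and y''(x) = sum_{n>=2} n(n-1) a_n x^(n-2).
Substitute into P(x) y'' + Q(x) y' + R(x) y = 0 with P(x) = x^2 + 1, Q(x) = -x, R(x) = -5, and match powers of x.
Initial conditions: a_0 = 2, a_1 = 1.
Setting the coefficient of each power of x to zero and solving order by order (substituting the coefficients already found):
  x^0: 2 a_2 - 5 a_0 = 0  ->  2 a_2 = 5 a_0 = 10  ->  a_2 = 5
  x^1: 6 a_3 - 6 a_1 = 0  ->  6 a_3 = 6 a_1 = 6  ->  a_3 = 1
  x^2: 12 a_4 - 5 a_2 = 0  ->  12 a_4 = 5 a_2 = 25  ->  a_4 = 25/12
  x^3: 20 a_5 - 2 a_3 = 0  ->  20 a_5 = 2 a_3 = 2  ->  a_5 = 1/10
  x^4: 30 a_6 + 3 a_4 = 0  ->  30 a_6 = -3 a_4 = -25/4  ->  a_6 = -5/24
Truncated series: y(x) = 2 + x + 5 x^2 + x^3 + (25/12) x^4 + (1/10) x^5 - (5/24) x^6 + O(x^7).

a_0 = 2; a_1 = 1; a_2 = 5; a_3 = 1; a_4 = 25/12; a_5 = 1/10; a_6 = -5/24
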